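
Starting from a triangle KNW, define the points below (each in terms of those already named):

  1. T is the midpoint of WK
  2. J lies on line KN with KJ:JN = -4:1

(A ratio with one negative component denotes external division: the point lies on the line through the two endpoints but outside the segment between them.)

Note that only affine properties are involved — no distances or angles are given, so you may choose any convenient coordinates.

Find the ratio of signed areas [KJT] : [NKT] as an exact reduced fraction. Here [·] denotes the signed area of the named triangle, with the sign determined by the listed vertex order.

Work in coordinates with K = (0, 0), N = (1, 0), W = (0, 1).
1. T is the midpoint of WK ⇒ T = (0, 1/2)
2. J lies on line KN with KJ:JN = -4:1 ⇒ J = (4/3, 0)
2·[KJT] = 2/3, 2·[NKT] = -1/2
[KJT]:[NKT] = 2/3:-1/2 = -4/3

[KJT]:[NKT] = -4/3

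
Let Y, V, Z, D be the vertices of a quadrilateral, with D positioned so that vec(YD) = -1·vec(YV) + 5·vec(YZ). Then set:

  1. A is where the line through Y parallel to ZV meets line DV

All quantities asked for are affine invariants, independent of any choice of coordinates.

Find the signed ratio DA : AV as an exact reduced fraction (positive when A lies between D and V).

DA:AV = -4

Choose coordinates Y = (0, 0), V = (1, 0), Z = (0, 1), D = (-1, 5).
1. A is where the line through Y parallel to ZV meets line DV ⇒ A = (5/3, -5/3)
A = D + t·(V−D) with t = 4/3, so DA:AV = t:(1−t) = 4/3:-1/3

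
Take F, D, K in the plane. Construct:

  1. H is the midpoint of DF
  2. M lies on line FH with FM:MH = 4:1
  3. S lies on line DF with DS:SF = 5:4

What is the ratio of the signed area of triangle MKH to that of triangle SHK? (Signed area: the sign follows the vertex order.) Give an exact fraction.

[MKH]:[SHK] = -9/5

Set F = (0, 0), D = (1, 0), K = (0, 1); any affine frame gives the same invariant.
1. H is the midpoint of DF ⇒ H = (1/2, 0)
2. M lies on line FH with FM:MH = 4:1 ⇒ M = (2/5, 0)
3. S lies on line DF with DS:SF = 5:4 ⇒ S = (4/9, 0)
2·[MKH] = -1/10, 2·[SHK] = 1/18
[MKH]:[SHK] = -1/10:1/18 = -9/5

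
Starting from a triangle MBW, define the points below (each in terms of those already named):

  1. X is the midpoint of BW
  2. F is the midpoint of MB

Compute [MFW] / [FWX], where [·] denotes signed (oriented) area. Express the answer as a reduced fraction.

Work in coordinates with M = (0, 0), B = (1, 0), W = (0, 1).
1. X is the midpoint of BW ⇒ X = (1/2, 1/2)
2. F is the midpoint of MB ⇒ F = (1/2, 0)
2·[MFW] = 1/2, 2·[FWX] = -1/4
[MFW]:[FWX] = 1/2:-1/4 = -2

[MFW]:[FWX] = -2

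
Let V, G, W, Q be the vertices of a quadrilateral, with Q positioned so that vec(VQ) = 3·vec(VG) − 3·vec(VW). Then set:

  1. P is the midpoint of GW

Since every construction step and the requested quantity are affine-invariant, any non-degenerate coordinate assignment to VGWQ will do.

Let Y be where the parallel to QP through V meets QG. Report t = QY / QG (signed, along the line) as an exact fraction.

t = -6

Assign V = (0, 0), G = (1, 0), W = (0, 1), Q = (3, -3) — the answer is frame-independent, so this choice is without loss of generality.
1. P is the midpoint of GW ⇒ P = (1/2, 1/2)
through V parallel to QP: direction (-5/2, 7/2); meets QG at Y = (15, -21)
Y = Q + t·(G−Q) with t = -6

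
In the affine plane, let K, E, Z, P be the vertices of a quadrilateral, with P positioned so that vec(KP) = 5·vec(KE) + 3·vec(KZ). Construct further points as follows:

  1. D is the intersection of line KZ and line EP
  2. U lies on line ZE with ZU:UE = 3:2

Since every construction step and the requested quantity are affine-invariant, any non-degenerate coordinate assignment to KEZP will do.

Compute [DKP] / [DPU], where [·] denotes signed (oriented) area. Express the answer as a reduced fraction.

[DKP]:[DPU] = -15/14

Choose coordinates K = (0, 0), E = (1, 0), Z = (0, 1), P = (5, 3).
1. D is the intersection of line KZ and line EP ⇒ D = (0, -3/4)
2. U lies on line ZE with ZU:UE = 3:2 ⇒ U = (3/5, 2/5)
2·[DKP] = -15/4, 2·[DPU] = 7/2
[DKP]:[DPU] = -15/4:7/2 = -15/14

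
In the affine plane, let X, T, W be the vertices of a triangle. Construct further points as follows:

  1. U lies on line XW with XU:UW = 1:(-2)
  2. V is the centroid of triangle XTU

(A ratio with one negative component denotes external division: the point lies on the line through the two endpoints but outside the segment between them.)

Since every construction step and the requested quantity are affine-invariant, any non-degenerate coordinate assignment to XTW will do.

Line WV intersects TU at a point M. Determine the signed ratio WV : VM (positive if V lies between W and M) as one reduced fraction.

Assign X = (0, 0), T = (1, 0), W = (0, 1) — the answer is frame-independent, so this choice is without loss of generality.
1. U lies on line XW with XU:UW = 1:(-2) ⇒ U = (0, -1)
2. V is the centroid of triangle XTU ⇒ V = (1/3, -1/3)
line WV meets TU at M = (2/5, -3/5)
V = W + t·(M−W) with t = 5/6, so WV:VM = 5/6:1/6

WV:VM = 5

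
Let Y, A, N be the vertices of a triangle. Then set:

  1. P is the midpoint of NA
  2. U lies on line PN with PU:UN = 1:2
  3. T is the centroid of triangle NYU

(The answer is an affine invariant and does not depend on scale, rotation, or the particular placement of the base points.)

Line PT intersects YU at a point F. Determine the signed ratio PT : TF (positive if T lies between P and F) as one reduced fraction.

PT:TF = -5/2

Set Y = (0, 0), A = (1, 0), N = (0, 1); any affine frame gives the same invariant.
1. P is the midpoint of NA ⇒ P = (1/2, 1/2)
2. U lies on line PN with PU:UN = 1:2 ⇒ U = (1/3, 2/3)
3. T is the centroid of triangle NYU ⇒ T = (1/9, 5/9)
line PT meets YU at F = (4/15, 8/15)
T = P + t·(F−P) with t = 5/3, so PT:TF = 5/3:-2/3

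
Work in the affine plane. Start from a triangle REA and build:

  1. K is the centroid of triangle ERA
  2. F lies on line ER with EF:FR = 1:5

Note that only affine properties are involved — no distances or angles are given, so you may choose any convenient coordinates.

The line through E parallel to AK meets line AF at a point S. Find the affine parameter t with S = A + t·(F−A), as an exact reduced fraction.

t = 3/2

Set R = (0, 0), E = (1, 0), A = (0, 1); any affine frame gives the same invariant.
1. K is the centroid of triangle ERA ⇒ K = (1/3, 1/3)
2. F lies on line ER with EF:FR = 1:5 ⇒ F = (5/6, 0)
through E parallel to AK: direction (1/3, -2/3); meets AF at S = (5/4, -1/2)
S = A + t·(F−A) with t = 3/2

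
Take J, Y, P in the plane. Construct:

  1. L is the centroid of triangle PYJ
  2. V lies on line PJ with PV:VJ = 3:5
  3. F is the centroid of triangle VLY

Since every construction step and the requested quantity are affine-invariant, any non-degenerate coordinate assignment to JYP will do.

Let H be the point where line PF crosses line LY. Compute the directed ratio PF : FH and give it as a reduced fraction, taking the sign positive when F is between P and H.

Assign J = (0, 0), Y = (1, 0), P = (0, 1) — the answer is frame-independent, so this choice is without loss of generality.
1. L is the centroid of triangle PYJ ⇒ L = (1/3, 1/3)
2. V lies on line PJ with PV:VJ = 3:5 ⇒ V = (0, 5/8)
3. F is the centroid of triangle VLY ⇒ F = (4/9, 23/72)
line PF meets LY at H = (16/33, 17/66)
F = P + t·(H−P) with t = 11/12, so PF:FH = 11/12:1/12

PF:FH = 11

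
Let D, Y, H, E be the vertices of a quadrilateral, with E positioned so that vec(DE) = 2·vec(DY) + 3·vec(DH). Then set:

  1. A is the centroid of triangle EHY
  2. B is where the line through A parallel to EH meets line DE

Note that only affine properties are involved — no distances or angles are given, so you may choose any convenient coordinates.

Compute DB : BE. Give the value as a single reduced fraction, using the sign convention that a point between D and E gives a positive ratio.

Work in coordinates with D = (0, 0), Y = (1, 0), H = (0, 1), E = (2, 3).
1. A is the centroid of triangle EHY ⇒ A = (1, 4/3)
2. B is where the line through A parallel to EH meets line DE ⇒ B = (2/3, 1)
B = D + t·(E−D) with t = 1/3, so DB:BE = t:(1−t) = 1/3:2/3

DB:BE = 1/2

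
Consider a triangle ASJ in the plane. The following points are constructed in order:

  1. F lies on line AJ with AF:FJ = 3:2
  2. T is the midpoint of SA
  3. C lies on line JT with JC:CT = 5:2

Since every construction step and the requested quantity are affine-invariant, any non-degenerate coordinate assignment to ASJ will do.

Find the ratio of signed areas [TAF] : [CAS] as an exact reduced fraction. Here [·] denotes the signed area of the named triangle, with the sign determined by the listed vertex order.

Choose coordinates A = (0, 0), S = (1, 0), J = (0, 1).
1. F lies on line AJ with AF:FJ = 3:2 ⇒ F = (0, 3/5)
2. T is the midpoint of SA ⇒ T = (1/2, 0)
3. C lies on line JT with JC:CT = 5:2 ⇒ C = (5/14, 2/7)
2·[TAF] = -3/10, 2·[CAS] = 2/7
[TAF]:[CAS] = -3/10:2/7 = -21/20

[TAF]:[CAS] = -21/20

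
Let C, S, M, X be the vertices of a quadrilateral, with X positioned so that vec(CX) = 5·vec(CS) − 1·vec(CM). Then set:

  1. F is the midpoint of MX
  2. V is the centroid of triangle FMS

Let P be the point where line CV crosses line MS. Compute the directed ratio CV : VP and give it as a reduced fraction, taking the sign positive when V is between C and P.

CV:VP = -3

Set C = (0, 0), S = (1, 0), M = (0, 1), X = (5, -1); any affine frame gives the same invariant.
1. F is the midpoint of MX ⇒ F = (5/2, 0)
2. V is the centroid of triangle FMS ⇒ V = (7/6, 1/3)
line CV meets MS at P = (7/9, 2/9)
V = C + t·(P−C) with t = 3/2, so CV:VP = 3/2:-1/2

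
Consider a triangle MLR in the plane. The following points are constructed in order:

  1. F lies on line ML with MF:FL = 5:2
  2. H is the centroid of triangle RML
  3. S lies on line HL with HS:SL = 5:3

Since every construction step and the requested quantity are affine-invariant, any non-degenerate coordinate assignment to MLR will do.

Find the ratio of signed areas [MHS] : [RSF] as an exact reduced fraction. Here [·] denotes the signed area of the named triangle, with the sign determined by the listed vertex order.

[MHS]:[RSF] = 5/3

Work in coordinates with M = (0, 0), L = (1, 0), R = (0, 1).
1. F lies on line ML with MF:FL = 5:2 ⇒ F = (5/7, 0)
2. H is the centroid of triangle RML ⇒ H = (1/3, 1/3)
3. S lies on line HL with HS:SL = 5:3 ⇒ S = (3/4, 1/8)
2·[MHS] = -5/24, 2·[RSF] = -1/8
[MHS]:[RSF] = -5/24:-1/8 = 5/3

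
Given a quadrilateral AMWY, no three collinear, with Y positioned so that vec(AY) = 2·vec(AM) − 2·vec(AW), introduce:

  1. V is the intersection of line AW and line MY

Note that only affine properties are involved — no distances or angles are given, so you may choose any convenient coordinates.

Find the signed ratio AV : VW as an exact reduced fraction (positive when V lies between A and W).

AV:VW = -2

Assign A = (0, 0), M = (1, 0), W = (0, 1), Y = (2, -2) — the answer is frame-independent, so this choice is without loss of generality.
1. V is the intersection of line AW and line MY ⇒ V = (0, 2)
V = A + t·(W−A) with t = 2, so AV:VW = t:(1−t) = 2:-1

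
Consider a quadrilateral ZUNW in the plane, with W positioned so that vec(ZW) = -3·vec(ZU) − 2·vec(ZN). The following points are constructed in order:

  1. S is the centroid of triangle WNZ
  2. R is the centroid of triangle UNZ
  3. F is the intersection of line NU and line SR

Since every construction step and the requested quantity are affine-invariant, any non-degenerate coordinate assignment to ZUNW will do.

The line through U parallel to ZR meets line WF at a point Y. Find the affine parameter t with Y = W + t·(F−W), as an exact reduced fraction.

Assign Z = (0, 0), U = (1, 0), N = (0, 1), W = (-3, -2) — the answer is frame-independent, so this choice is without loss of generality.
1. S is the centroid of triangle WNZ ⇒ S = (-1, -1/3)
2. R is the centroid of triangle UNZ ⇒ R = (1/3, 1/3)
3. F is the intersection of line NU and line SR ⇒ F = (5/9, 4/9)
through U parallel to ZR: direction (1/3, 1/3); meets WF at Y = (17/5, 12/5)
Y = W + t·(F−W) with t = 9/5

t = 9/5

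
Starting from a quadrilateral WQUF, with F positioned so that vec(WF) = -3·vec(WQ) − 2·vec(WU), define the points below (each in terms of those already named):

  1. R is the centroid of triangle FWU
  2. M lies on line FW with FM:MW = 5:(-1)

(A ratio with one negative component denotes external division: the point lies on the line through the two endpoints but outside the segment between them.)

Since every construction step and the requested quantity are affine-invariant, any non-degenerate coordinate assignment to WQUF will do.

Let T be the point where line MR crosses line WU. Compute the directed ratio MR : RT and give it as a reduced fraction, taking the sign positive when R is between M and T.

MR:RT = -7/4

Choose coordinates W = (0, 0), Q = (1, 0), U = (0, 1), F = (-3, -2).
1. R is the centroid of triangle FWU ⇒ R = (-1, -1/3)
2. M lies on line FW with FM:MW = 5:(-1) ⇒ M = (3/4, 1/2)
line MR meets WU at T = (0, 1/7)
R = M + t·(T−M) with t = 7/3, so MR:RT = 7/3:-4/3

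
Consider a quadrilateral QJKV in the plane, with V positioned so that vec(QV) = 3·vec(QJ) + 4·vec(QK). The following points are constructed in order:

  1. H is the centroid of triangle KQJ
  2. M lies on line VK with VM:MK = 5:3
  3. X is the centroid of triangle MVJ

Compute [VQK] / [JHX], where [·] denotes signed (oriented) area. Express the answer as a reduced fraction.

Choose coordinates Q = (0, 0), J = (1, 0), K = (0, 1), V = (3, 4).
1. H is the centroid of triangle KQJ ⇒ H = (1/3, 1/3)
2. M lies on line VK with VM:MK = 5:3 ⇒ M = (9/8, 17/8)
3. X is the centroid of triangle MVJ ⇒ X = (41/24, 49/24)
2·[VQK] = -3, 2·[JHX] = -115/72
[VQK]:[JHX] = -3:-115/72 = 216/115

[VQK]:[JHX] = 216/115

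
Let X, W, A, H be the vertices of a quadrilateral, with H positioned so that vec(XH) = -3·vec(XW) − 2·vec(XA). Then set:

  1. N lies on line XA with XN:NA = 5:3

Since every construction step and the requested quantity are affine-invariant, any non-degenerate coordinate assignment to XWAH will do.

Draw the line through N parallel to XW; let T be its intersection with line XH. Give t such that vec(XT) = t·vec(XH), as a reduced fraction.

Set X = (0, 0), W = (1, 0), A = (0, 1), H = (-3, -2); any affine frame gives the same invariant.
1. N lies on line XA with XN:NA = 5:3 ⇒ N = (0, 5/8)
through N parallel to XW: direction (1, 0); meets XH at T = (15/16, 5/8)
T = X + t·(H−X) with t = -5/16

t = -5/16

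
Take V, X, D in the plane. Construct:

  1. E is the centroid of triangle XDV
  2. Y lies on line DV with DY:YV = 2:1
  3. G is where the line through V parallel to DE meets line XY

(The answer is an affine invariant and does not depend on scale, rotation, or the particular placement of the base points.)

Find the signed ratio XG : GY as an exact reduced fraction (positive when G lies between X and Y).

Choose coordinates V = (0, 0), X = (1, 0), D = (0, 1).
1. E is the centroid of triangle XDV ⇒ E = (1/3, 1/3)
2. Y lies on line DV with DY:YV = 2:1 ⇒ Y = (0, 1/3)
3. G is where the line through V parallel to DE meets line XY ⇒ G = (-1/5, 2/5)
G = X + t·(Y−X) with t = 6/5, so XG:GY = t:(1−t) = 6/5:-1/5

XG:GY = -6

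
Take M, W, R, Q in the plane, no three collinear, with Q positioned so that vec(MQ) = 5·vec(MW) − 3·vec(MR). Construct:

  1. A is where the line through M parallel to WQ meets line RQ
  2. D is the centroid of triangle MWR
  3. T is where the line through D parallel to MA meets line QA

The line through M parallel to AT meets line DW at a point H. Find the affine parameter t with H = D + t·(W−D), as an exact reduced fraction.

t = -3

Set M = (0, 0), W = (1, 0), R = (0, 1), Q = (5, -3); any affine frame gives the same invariant.
1. A is where the line through M parallel to WQ meets line RQ ⇒ A = (20, -15)
2. D is the centroid of triangle MWR ⇒ D = (1/3, 1/3)
3. T is where the line through D parallel to MA meets line QA ⇒ T = (25/3, -17/3)
through M parallel to AT: direction (-35/3, 28/3); meets DW at H = (-5/3, 4/3)
H = D + t·(W−D) with t = -3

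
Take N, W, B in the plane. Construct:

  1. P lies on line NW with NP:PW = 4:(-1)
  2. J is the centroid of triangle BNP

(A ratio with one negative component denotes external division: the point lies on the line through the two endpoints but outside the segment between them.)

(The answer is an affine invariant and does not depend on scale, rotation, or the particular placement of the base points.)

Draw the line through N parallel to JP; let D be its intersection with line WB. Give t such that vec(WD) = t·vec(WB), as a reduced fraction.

Work in coordinates with N = (0, 0), W = (1, 0), B = (0, 1).
1. P lies on line NW with NP:PW = 4:(-1) ⇒ P = (4/3, 0)
2. J is the centroid of triangle BNP ⇒ J = (4/9, 1/3)
through N parallel to JP: direction (8/9, -1/3); meets WB at D = (8/5, -3/5)
D = W + t·(B−W) with t = -3/5

t = -3/5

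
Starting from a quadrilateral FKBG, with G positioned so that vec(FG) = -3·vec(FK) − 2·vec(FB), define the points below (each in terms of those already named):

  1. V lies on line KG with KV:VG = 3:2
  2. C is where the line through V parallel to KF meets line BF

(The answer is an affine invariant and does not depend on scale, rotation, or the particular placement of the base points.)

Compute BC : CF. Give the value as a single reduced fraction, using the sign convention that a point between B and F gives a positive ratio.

Choose coordinates F = (0, 0), K = (1, 0), B = (0, 1), G = (-3, -2).
1. V lies on line KG with KV:VG = 3:2 ⇒ V = (-7/5, -6/5)
2. C is where the line through V parallel to KF meets line BF ⇒ C = (0, -6/5)
C = B + t·(F−B) with t = 11/5, so BC:CF = t:(1−t) = 11/5:-6/5

BC:CF = -11/6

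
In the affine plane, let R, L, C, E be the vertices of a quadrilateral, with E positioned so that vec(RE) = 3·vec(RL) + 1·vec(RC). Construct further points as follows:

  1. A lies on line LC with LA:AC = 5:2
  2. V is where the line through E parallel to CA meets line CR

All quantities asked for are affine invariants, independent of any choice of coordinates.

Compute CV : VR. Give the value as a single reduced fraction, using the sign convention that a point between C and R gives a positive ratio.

CV:VR = -3/4

Set R = (0, 0), L = (1, 0), C = (0, 1), E = (3, 1); any affine frame gives the same invariant.
1. A lies on line LC with LA:AC = 5:2 ⇒ A = (2/7, 5/7)
2. V is where the line through E parallel to CA meets line CR ⇒ V = (0, 4)
V = C + t·(R−C) with t = -3, so CV:VR = t:(1−t) = -3:4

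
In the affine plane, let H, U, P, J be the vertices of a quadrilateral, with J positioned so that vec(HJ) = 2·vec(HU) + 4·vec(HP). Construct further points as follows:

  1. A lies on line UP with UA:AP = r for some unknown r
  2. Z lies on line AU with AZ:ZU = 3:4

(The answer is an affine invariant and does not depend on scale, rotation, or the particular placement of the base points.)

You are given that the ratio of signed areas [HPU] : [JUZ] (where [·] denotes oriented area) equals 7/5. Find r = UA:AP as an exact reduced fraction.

r = 1/3

Set H = (0, 0), U = (1, 0), P = (0, 1), J = (2, 4); any affine frame gives the same invariant.
1. With UA:AP = r, write λ = r/(r+1) so A = U + λ·(P−U); A is affine-linear in λ
2. Z lies on line AU with AZ:ZU = 3:4 ⇒ Z is an affine combination of earlier points and hence also affine-linear in λ
Every point depending on A is an affine combination of A and λ-independent points, so each such coordinate is linear in λ; the λ² term in each signed area is a multiple of (P−U)×(P−U) = 0, so 2·[HPU] and 2·[JUZ] are each linear in λ. Evaluating at λ=0 and λ=1:
  2·[HPU] = -1,   2·[JUZ] = -20/7·λ
So [HPU]:[JUZ] = (-1) / (-20/7·λ). Setting this equal to 7/5:
  -1 = 7/5·(-20/7·λ)  ⇒  λ = 1/4
Then r = λ/(1−λ) = (1/4)/(3/4) = 1/3. Check: with r = 1/3, A = (3/4, 1/4) and [HPU]:[JUZ] = 7/5 as required.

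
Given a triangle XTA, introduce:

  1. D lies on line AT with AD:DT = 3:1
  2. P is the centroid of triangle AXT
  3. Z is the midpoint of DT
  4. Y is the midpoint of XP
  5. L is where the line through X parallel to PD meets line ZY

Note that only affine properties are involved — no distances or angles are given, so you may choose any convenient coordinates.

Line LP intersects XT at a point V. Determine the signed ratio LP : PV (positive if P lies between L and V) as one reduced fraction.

LP:PV = -1/4

Assign X = (0, 0), T = (1, 0), A = (0, 1) — the answer is frame-independent, so this choice is without loss of generality.
1. D lies on line AT with AD:DT = 3:1 ⇒ D = (3/4, 1/4)
2. P is the centroid of triangle AXT ⇒ P = (1/3, 1/3)
3. Z is the midpoint of DT ⇒ Z = (7/8, 1/8)
4. Y is the midpoint of XP ⇒ Y = (1/6, 1/6)
5. L is where the line through X parallel to PD meets line ZY ⇒ L = (-5/4, 1/4)
line LP meets XT at V = (-6, 0)
P = L + t·(V−L) with t = -1/3, so LP:PV = -1/3:4/3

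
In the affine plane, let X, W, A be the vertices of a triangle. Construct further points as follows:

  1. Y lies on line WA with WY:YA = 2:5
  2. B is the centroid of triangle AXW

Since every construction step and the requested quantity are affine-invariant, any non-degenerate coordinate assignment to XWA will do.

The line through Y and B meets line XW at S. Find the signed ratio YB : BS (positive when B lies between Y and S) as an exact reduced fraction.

Work in coordinates with X = (0, 0), W = (1, 0), A = (0, 1).
1. Y lies on line WA with WY:YA = 2:5 ⇒ Y = (5/7, 2/7)
2. B is the centroid of triangle AXW ⇒ B = (1/3, 1/3)
line YB meets XW at S = (3, 0)
B = Y + t·(S−Y) with t = -1/6, so YB:BS = -1/6:7/6

YB:BS = -1/7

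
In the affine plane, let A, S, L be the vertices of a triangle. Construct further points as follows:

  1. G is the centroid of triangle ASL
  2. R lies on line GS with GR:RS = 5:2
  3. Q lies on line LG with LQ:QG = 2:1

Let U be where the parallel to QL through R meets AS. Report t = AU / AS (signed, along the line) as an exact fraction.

t = 6/7

Work in coordinates with A = (0, 0), S = (1, 0), L = (0, 1).
1. G is the centroid of triangle ASL ⇒ G = (1/3, 1/3)
2. R lies on line GS with GR:RS = 5:2 ⇒ R = (17/21, 2/21)
3. Q lies on line LG with LQ:QG = 2:1 ⇒ Q = (2/9, 5/9)
through R parallel to QL: direction (-2/9, 4/9); meets AS at U = (6/7, 0)
U = A + t·(S−A) with t = 6/7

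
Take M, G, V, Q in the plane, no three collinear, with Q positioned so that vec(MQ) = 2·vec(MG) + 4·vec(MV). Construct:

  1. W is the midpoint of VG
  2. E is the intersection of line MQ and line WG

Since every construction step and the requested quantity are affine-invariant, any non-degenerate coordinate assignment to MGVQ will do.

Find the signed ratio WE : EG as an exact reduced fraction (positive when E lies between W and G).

Choose coordinates M = (0, 0), G = (1, 0), V = (0, 1), Q = (2, 4).
1. W is the midpoint of VG ⇒ W = (1/2, 1/2)
2. E is the intersection of line MQ and line WG ⇒ E = (1/3, 2/3)
E = W + t·(G−W) with t = -1/3, so WE:EG = t:(1−t) = -1/3:4/3

WE:EG = -1/4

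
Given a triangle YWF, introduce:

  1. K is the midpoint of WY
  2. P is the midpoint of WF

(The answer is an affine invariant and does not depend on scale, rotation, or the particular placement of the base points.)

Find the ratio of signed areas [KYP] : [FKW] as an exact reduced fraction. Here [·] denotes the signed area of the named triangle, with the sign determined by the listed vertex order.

Work in coordinates with Y = (0, 0), W = (1, 0), F = (0, 1).
1. K is the midpoint of WY ⇒ K = (1/2, 0)
2. P is the midpoint of WF ⇒ P = (1/2, 1/2)
2·[KYP] = -1/4, 2·[FKW] = 1/2
[KYP]:[FKW] = -1/4:1/2 = -1/2

[KYP]:[FKW] = -1/2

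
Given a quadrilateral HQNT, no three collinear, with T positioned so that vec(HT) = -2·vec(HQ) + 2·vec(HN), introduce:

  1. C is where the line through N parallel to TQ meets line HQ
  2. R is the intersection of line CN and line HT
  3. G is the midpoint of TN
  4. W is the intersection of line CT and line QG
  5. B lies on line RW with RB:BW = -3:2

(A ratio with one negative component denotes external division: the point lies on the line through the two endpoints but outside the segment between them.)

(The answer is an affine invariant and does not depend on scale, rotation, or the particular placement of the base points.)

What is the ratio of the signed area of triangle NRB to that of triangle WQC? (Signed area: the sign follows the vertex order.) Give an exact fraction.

[NRB]:[WQC] = 3

Assign H = (0, 0), Q = (1, 0), N = (0, 1), T = (-2, 2) — the answer is frame-independent, so this choice is without loss of generality.
1. C is where the line through N parallel to TQ meets line HQ ⇒ C = (3/2, 0)
2. R is the intersection of line CN and line HT ⇒ R = (-3, 3)
3. G is the midpoint of TN ⇒ G = (-1, 3/2)
4. W is the intersection of line CT and line QG ⇒ W = (-3/5, 6/5)
5. B lies on line RW with RB:BW = -3:2 ⇒ B = (21/5, -12/5)
2·[NRB] = 9/5, 2·[WQC] = 3/5
[NRB]:[WQC] = 9/5:3/5 = 3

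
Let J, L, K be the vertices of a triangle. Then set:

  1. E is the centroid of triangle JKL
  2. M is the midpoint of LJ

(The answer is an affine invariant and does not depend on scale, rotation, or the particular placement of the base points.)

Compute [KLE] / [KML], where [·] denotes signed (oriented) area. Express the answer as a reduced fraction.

[KLE]:[KML] = -2/3

Assign J = (0, 0), L = (1, 0), K = (0, 1) — the answer is frame-independent, so this choice is without loss of generality.
1. E is the centroid of triangle JKL ⇒ E = (1/3, 1/3)
2. M is the midpoint of LJ ⇒ M = (1/2, 0)
2·[KLE] = -1/3, 2·[KML] = 1/2
[KLE]:[KML] = -1/3:1/2 = -2/3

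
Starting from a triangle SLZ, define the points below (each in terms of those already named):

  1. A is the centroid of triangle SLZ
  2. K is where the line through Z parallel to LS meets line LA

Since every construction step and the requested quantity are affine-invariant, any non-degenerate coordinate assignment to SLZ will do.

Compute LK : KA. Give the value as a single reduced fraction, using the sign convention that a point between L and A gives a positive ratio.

LK:KA = -3/2

Choose coordinates S = (0, 0), L = (1, 0), Z = (0, 1).
1. A is the centroid of triangle SLZ ⇒ A = (1/3, 1/3)
2. K is where the line through Z parallel to LS meets line LA ⇒ K = (-1, 1)
K = L + t·(A−L) with t = 3, so LK:KA = t:(1−t) = 3:-2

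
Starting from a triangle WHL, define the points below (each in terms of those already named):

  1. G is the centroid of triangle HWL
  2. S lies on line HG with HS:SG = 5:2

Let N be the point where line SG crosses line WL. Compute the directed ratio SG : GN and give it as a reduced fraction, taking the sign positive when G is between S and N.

Assign W = (0, 0), H = (1, 0), L = (0, 1) — the answer is frame-independent, so this choice is without loss of generality.
1. G is the centroid of triangle HWL ⇒ G = (1/3, 1/3)
2. S lies on line HG with HS:SG = 5:2 ⇒ S = (11/21, 5/21)
line SG meets WL at N = (0, 1/2)
G = S + t·(N−S) with t = 4/11, so SG:GN = 4/11:7/11

SG:GN = 4/7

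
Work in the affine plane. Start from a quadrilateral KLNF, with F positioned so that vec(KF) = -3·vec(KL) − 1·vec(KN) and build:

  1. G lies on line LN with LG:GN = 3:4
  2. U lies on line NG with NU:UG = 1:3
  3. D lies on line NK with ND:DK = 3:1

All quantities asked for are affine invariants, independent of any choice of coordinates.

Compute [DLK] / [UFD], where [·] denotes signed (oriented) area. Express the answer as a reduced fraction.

[DLK]:[UFD] = -7/46

Assign K = (0, 0), L = (1, 0), N = (0, 1), F = (-3, -1) — the answer is frame-independent, so this choice is without loss of generality.
1. G lies on line LN with LG:GN = 3:4 ⇒ G = (4/7, 3/7)
2. U lies on line NG with NU:UG = 1:3 ⇒ U = (1/7, 6/7)
3. D lies on line NK with ND:DK = 3:1 ⇒ D = (0, 1/4)
2·[DLK] = -1/4, 2·[UFD] = 23/14
[DLK]:[UFD] = -1/4:23/14 = -7/46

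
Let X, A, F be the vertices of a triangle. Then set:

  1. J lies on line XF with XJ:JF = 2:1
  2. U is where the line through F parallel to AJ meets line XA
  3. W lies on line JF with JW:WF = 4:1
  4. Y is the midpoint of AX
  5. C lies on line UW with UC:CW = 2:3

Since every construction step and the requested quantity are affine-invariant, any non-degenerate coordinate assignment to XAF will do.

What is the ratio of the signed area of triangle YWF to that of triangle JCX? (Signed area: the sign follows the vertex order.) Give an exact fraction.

[YWF]:[JCX] = 1/18

Set X = (0, 0), A = (1, 0), F = (0, 1); any affine frame gives the same invariant.
1. J lies on line XF with XJ:JF = 2:1 ⇒ J = (0, 2/3)
2. U is where the line through F parallel to AJ meets line XA ⇒ U = (3/2, 0)
3. W lies on line JF with JW:WF = 4:1 ⇒ W = (0, 14/15)
4. Y is the midpoint of AX ⇒ Y = (1/2, 0)
5. C lies on line UW with UC:CW = 2:3 ⇒ C = (9/10, 28/75)
2·[YWF] = -1/30, 2·[JCX] = -3/5
[YWF]:[JCX] = -1/30:-3/5 = 1/18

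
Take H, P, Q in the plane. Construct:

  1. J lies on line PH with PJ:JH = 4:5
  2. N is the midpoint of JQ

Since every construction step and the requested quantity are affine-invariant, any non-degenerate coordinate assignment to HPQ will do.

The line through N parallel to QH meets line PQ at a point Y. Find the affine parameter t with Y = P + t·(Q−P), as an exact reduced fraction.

t = 13/18

Set H = (0, 0), P = (1, 0), Q = (0, 1); any affine frame gives the same invariant.
1. J lies on line PH with PJ:JH = 4:5 ⇒ J = (5/9, 0)
2. N is the midpoint of JQ ⇒ N = (5/18, 1/2)
through N parallel to QH: direction (0, -1); meets PQ at Y = (5/18, 13/18)
Y = P + t·(Q−P) with t = 13/18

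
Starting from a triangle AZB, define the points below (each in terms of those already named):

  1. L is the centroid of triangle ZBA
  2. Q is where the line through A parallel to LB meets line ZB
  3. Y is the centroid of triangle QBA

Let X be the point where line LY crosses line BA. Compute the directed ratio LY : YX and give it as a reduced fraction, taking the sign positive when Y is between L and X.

Assign A = (0, 0), Z = (1, 0), B = (0, 1) — the answer is frame-independent, so this choice is without loss of generality.
1. L is the centroid of triangle ZBA ⇒ L = (1/3, 1/3)
2. Q is where the line through A parallel to LB meets line ZB ⇒ Q = (-1, 2)
3. Y is the centroid of triangle QBA ⇒ Y = (-1/3, 1)
line LY meets BA at X = (0, 2/3)
Y = L + t·(X−L) with t = 2, so LY:YX = 2:-1

LY:YX = -2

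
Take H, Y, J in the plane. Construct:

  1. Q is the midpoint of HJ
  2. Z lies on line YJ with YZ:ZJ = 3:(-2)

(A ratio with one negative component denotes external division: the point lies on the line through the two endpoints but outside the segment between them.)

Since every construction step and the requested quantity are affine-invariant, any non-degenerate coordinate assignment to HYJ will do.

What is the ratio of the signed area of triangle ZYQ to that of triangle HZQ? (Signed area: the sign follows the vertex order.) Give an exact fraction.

[ZYQ]:[HZQ] = 3/2

Choose coordinates H = (0, 0), Y = (1, 0), J = (0, 1).
1. Q is the midpoint of HJ ⇒ Q = (0, 1/2)
2. Z lies on line YJ with YZ:ZJ = 3:(-2) ⇒ Z = (-2, 3)
2·[ZYQ] = -3/2, 2·[HZQ] = -1
[ZYQ]:[HZQ] = -3/2:-1 = 3/2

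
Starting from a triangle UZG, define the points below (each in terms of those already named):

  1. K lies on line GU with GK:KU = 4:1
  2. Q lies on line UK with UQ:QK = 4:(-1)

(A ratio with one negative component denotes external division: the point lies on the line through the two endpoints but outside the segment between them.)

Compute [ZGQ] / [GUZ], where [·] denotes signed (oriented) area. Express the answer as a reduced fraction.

Assign U = (0, 0), Z = (1, 0), G = (0, 1) — the answer is frame-independent, so this choice is without loss of generality.
1. K lies on line GU with GK:KU = 4:1 ⇒ K = (0, 1/5)
2. Q lies on line UK with UQ:QK = 4:(-1) ⇒ Q = (0, 4/15)
2·[ZGQ] = 11/15, 2·[GUZ] = 1
[ZGQ]:[GUZ] = 11/15:1 = 11/15

[ZGQ]:[GUZ] = 11/15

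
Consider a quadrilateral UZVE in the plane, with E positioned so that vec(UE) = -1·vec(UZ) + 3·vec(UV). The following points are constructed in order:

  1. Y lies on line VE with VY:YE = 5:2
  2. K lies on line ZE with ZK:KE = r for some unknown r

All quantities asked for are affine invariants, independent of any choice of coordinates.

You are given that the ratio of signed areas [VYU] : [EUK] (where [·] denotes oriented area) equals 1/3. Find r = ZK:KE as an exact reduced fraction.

Work in coordinates with U = (0, 0), Z = (1, 0), V = (0, 1), E = (-1, 3).
1. Y lies on line VE with VY:YE = 5:2 ⇒ Y = (-5/7, 17/7)
2. With ZK:KE = r, write λ = r/(r+1) so K = Z + λ·(E−Z); K is affine-linear in λ
Every point depending on K is an affine combination of K and λ-independent points, so each such coordinate is linear in λ; the λ² term in each signed area is a multiple of (E−Z)×(E−Z) = 0, so 2·[VYU] and 2·[EUK] are each linear in λ. Evaluating at λ=0 and λ=1:
  2·[VYU] = 5/7,   2·[EUK] = -3·λ + 3
So [VYU]:[EUK] = (5/7) / (-3·λ + 3). Setting this equal to 1/3:
  5/7 = 1/3·(-3·λ + 3)  ⇒  λ = 2/7
Then r = λ/(1−λ) = (2/7)/(5/7) = 2/5. Check: with r = 2/5, K = (3/7, 6/7) and [VYU]:[EUK] = 1/3 as required.

r = 2/5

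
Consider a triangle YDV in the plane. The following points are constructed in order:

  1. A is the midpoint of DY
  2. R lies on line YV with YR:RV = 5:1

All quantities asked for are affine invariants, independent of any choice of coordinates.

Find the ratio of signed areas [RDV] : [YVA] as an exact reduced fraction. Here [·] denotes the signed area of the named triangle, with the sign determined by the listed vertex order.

[RDV]:[YVA] = -1/3

Set Y = (0, 0), D = (1, 0), V = (0, 1); any affine frame gives the same invariant.
1. A is the midpoint of DY ⇒ A = (1/2, 0)
2. R lies on line YV with YR:RV = 5:1 ⇒ R = (0, 5/6)
2·[RDV] = 1/6, 2·[YVA] = -1/2
[RDV]:[YVA] = 1/6:-1/2 = -1/3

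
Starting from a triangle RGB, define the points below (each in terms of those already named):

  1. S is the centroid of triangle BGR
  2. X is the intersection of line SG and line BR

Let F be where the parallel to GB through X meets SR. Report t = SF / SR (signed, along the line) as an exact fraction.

Choose coordinates R = (0, 0), G = (1, 0), B = (0, 1).
1. S is the centroid of triangle BGR ⇒ S = (1/3, 1/3)
2. X is the intersection of line SG and line BR ⇒ X = (0, 1/2)
through X parallel to GB: direction (-1, 1); meets SR at F = (1/4, 1/4)
F = S + t·(R−S) with t = 1/4

t = 1/4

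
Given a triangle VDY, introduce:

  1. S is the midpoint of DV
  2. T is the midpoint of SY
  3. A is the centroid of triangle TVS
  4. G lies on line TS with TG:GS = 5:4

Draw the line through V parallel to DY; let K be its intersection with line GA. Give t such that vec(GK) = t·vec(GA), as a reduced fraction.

Assign V = (0, 0), D = (1, 0), Y = (0, 1) — the answer is frame-independent, so this choice is without loss of generality.
1. S is the midpoint of DV ⇒ S = (1/2, 0)
2. T is the midpoint of SY ⇒ T = (1/4, 1/2)
3. A is the centroid of triangle TVS ⇒ A = (1/4, 1/6)
4. G lies on line TS with TG:GS = 5:4 ⇒ G = (7/18, 2/9)
through V parallel to DY: direction (-1, 1); meets GA at K = (-1/21, 1/21)
K = G + t·(A−G) with t = 22/7

t = 22/7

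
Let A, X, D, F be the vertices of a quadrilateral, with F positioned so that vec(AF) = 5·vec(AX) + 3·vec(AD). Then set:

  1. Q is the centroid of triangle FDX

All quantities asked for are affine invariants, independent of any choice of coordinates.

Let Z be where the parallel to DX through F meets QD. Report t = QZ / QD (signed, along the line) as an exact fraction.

t = -2

Assign A = (0, 0), X = (1, 0), D = (0, 1), F = (5, 3) — the answer is frame-independent, so this choice is without loss of generality.
1. Q is the centroid of triangle FDX ⇒ Q = (2, 4/3)
through F parallel to DX: direction (1, -1); meets QD at Z = (6, 2)
Z = Q + t·(D−Q) with t = -2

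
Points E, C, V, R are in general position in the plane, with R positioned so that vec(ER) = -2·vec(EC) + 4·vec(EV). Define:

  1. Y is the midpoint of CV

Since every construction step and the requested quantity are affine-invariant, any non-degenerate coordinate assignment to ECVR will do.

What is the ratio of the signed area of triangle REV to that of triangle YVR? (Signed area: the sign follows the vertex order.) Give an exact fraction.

[REV]:[YVR] = -4

Work in coordinates with E = (0, 0), C = (1, 0), V = (0, 1), R = (-2, 4).
1. Y is the midpoint of CV ⇒ Y = (1/2, 1/2)
2·[REV] = 2, 2·[YVR] = -1/2
[REV]:[YVR] = 2:-1/2 = -4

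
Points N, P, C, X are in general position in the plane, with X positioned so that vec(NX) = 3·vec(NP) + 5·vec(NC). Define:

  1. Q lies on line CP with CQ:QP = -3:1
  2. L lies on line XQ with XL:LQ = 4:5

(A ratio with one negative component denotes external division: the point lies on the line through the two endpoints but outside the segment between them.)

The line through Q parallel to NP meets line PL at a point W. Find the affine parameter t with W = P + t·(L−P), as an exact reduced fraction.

Choose coordinates N = (0, 0), P = (1, 0), C = (0, 1), X = (3, 5).
1. Q lies on line CP with CQ:QP = -3:1 ⇒ Q = (3/2, -1/2)
2. L lies on line XQ with XL:LQ = 4:5 ⇒ L = (7/3, 23/9)
through Q parallel to NP: direction (1, 0); meets PL at W = (17/23, -1/2)
W = P + t·(L−P) with t = -9/46

t = -9/46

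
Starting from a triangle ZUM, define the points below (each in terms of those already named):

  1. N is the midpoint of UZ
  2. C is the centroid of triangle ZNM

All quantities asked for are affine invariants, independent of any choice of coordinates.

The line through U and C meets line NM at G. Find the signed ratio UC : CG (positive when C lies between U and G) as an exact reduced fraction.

Choose coordinates Z = (0, 0), U = (1, 0), M = (0, 1).
1. N is the midpoint of UZ ⇒ N = (1/2, 0)
2. C is the centroid of triangle ZNM ⇒ C = (1/6, 1/3)
line UC meets NM at G = (3/8, 1/4)
C = U + t·(G−U) with t = 4/3, so UC:CG = 4/3:-1/3

UC:CG = -4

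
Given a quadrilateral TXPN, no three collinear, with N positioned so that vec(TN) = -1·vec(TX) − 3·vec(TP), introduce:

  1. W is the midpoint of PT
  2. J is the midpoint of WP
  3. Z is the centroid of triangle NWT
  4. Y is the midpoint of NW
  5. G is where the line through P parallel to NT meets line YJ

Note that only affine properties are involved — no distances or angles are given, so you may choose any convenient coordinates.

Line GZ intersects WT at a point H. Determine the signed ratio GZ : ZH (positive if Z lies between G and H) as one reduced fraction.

GZ:ZH = -7/4

Set T = (0, 0), X = (1, 0), P = (0, 1), N = (-1, -3); any affine frame gives the same invariant.
1. W is the midpoint of PT ⇒ W = (0, 1/2)
2. J is the midpoint of WP ⇒ J = (0, 3/4)
3. Z is the centroid of triangle NWT ⇒ Z = (-1/3, -5/6)
4. Y is the midpoint of NW ⇒ Y = (-1/2, -5/4)
5. G is where the line through P parallel to NT meets line YJ ⇒ G = (1/4, 7/4)
line GZ meets WT at H = (0, 9/14)
Z = G + t·(H−G) with t = 7/3, so GZ:ZH = 7/3:-4/3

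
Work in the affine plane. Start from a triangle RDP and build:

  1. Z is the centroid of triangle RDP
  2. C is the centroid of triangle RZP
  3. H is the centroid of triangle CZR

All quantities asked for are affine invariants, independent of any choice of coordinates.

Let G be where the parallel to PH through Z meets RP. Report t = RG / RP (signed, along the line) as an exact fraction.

Choose coordinates R = (0, 0), D = (1, 0), P = (0, 1).
1. Z is the centroid of triangle RDP ⇒ Z = (1/3, 1/3)
2. C is the centroid of triangle RZP ⇒ C = (1/9, 4/9)
3. H is the centroid of triangle CZR ⇒ H = (4/27, 7/27)
through Z parallel to PH: direction (4/27, -20/27); meets RP at G = (0, 2)
G = R + t·(P−R) with t = 2

t = 2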